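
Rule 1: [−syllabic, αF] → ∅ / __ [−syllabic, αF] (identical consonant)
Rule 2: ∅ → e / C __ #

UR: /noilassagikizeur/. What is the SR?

noilasagikizeure

Rule 1 (degemination): /ss/ is a geminate; the first /s/ deletes. /noilassagikizeur/ → noilasagikizeur.
Rule 2 (final e-epenthesis): the form ends in the consonant /r/, so [e] is inserted word-finally. /noilasagikizeur/ → noilasagikizeure.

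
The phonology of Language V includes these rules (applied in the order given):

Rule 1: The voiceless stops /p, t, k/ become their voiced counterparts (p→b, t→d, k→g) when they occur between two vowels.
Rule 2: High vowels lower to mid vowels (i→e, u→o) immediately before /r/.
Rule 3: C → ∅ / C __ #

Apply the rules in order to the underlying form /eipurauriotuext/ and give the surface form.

eiboraorioduex

Rule 1 (intervocalic voicing): /p/ is a voiceless stop between vowels /i/ and /u/, so it voices to [b]. /t/ is a voiceless stop between vowels /o/ and /u/, so it voices to [d]. /eipurauriotuext/ → eiburaurioduext.
Rule 2 (pre-rhotic lowering): /u/ is a high vowel immediately before /r/, so it lowers to [o]. /u/ is a high vowel immediately before /r/, so it lowers to [o]. /eiburaurioduext/ → eiboraorioduext.
Rule 3 (final cluster simplification): /t/ is the second consonant of a word-final cluster /xt/, so it deletes. /eiboraorioduext/ → eiboraorioduex.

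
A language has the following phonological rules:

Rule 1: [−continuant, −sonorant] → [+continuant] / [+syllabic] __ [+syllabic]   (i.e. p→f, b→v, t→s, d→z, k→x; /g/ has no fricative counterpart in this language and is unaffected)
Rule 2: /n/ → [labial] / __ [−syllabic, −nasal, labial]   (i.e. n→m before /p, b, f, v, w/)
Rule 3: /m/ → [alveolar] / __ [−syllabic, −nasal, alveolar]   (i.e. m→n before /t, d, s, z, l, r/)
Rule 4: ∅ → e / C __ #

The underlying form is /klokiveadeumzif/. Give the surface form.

Rule 1 (intervocalic spirantization): /k/ is a stop between vowels /o/ and /i/, so it spirantizes to the fricative [x]. /d/ is a stop between vowels /a/ and /e/, so it spirantizes to the fricative [z]. /klokiveadeumzif/ → kloxiveazeumzif.
Rule 2 (nasal place assimilation): no segment meets the environment; /kloxiveazeumzif/ is unchanged.
Rule 3 (nasal place assimilation): /m/ precedes the alveolar consonant /z/, so it assimilates in place to [n]. /kloxiveazeumzif/ → kloxiveazeunzif.
Rule 4 (final e-epenthesis): the form ends in the consonant /f/, so [e] is inserted word-finally. /kloxiveazeunzif/ → kloxiveazeunzife.

kloxiveazeunzife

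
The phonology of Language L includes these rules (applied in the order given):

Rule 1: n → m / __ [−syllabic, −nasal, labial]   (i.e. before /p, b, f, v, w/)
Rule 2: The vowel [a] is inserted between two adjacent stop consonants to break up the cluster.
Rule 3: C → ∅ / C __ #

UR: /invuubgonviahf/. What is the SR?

imvuubagomviah

Rule 1 (nasal place assimilation): /n/ precedes the labial consonant /v/, so it assimilates in place to [m]. /n/ precedes the labial consonant /v/, so it assimilates in place to [m]. /invuubgonviahf/ → imvuubgomviahf.
Rule 2 (stop-cluster a-epenthesis): /b/ and /g/ form a stop–stop cluster, so [a] is inserted between them. /imvuubgomviahf/ → imvuubagomviahf.
Rule 3 (final cluster simplification): /f/ is the second consonant of a word-final cluster /hf/, so it deletes. /imvuubagomviahf/ → imvuubagomviah.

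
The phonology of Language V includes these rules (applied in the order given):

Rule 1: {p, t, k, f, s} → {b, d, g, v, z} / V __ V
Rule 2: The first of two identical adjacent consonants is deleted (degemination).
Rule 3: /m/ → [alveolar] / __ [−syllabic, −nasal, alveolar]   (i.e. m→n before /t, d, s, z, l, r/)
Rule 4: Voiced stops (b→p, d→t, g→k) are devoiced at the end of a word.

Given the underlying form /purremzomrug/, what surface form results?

purenzonruk

Rule 1 (intervocalic voicing): no segment meets the environment; /purremzomrug/ is unchanged.
Rule 2 (degemination): /rr/ is a geminate; the first /r/ deletes. /purremzomrug/ → puremzomrug.
Rule 3 (nasal place assimilation): /m/ precedes the alveolar consonant /z/, so it assimilates in place to [n]. /m/ precedes the alveolar consonant /r/, so it assimilates in place to [n]. /puremzomrug/ → purenzonrug.
Rule 4 (final devoicing): /g/ is a voiced stop in word-final position, so it devoices to [k]. /purenzonrug/ → purenzonruk.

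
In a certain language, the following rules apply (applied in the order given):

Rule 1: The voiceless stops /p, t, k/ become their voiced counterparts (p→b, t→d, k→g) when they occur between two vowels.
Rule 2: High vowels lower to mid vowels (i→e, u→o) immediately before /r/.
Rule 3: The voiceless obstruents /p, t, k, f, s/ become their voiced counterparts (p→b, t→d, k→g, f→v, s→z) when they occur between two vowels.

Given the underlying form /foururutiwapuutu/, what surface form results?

foororudiwabuudu

Rule 1 (intervocalic voicing): /t/ is a voiceless stop between vowels /u/ and /i/, so it voices to [d]. /p/ is a voiceless stop between vowels /a/ and /u/, so it voices to [b]. /t/ is a voiceless stop between vowels /u/ and /u/, so it voices to [d]. /foururutiwapuutu/ → foururudiwabuudu.
Rule 2 (pre-rhotic lowering): /u/ is a high vowel immediately before /r/, so it lowers to [o]. /u/ is a high vowel immediately before /r/, so it lowers to [o]. /foururudiwabuudu/ → foororudiwabuudu.
Rule 3 (intervocalic voicing): no segment meets the environment; /foororudiwabuudu/ is unchanged.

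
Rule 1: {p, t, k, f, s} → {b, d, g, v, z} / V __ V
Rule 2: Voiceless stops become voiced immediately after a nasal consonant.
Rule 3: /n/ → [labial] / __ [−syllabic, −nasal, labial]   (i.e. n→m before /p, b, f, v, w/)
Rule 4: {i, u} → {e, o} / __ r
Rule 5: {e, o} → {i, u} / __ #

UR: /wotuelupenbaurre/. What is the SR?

Rule 1 (intervocalic voicing): /t/ is a voiceless obstruent between vowels /o/ and /u/, so it voices to [d]. /p/ is a voiceless obstruent between vowels /u/ and /e/, so it voices to [b]. /wotuelupenbaurre/ → woduelubenbaurre.
Rule 2 (post-nasal voicing): no segment meets the environment; /woduelubenbaurre/ is unchanged.
Rule 3 (nasal place assimilation): /n/ precedes the labial consonant /b/, so it assimilates in place to [m]. /woduelubenbaurre/ → woduelubembaurre.
Rule 4 (pre-rhotic lowering): /u/ is a high vowel immediately before /r/, so it lowers to [o]. /woduelubembaurre/ → woduelubembaorre.
Rule 5 (final vowel raising): /e/ is a mid vowel in word-final position, so it raises to [i]. /woduelubembaorre/ → woduelubembaorri.

woduelubembaorri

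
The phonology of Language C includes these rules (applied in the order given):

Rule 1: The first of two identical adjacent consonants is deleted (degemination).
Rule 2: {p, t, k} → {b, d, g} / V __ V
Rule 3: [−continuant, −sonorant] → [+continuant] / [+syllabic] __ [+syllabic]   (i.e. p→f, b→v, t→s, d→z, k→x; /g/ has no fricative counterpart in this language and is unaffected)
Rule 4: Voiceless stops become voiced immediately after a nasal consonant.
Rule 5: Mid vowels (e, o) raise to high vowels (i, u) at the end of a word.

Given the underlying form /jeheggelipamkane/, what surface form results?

Rule 1 (degemination): /gg/ is a geminate; the first /g/ deletes. /jeheggelipamkane/ → jehegelipamkane.
Rule 2 (intervocalic voicing): /p/ is a voiceless stop between vowels /i/ and /a/, so it voices to [b]. /jehegelipamkane/ → jehegelibamkane.
Rule 3 (intervocalic spirantization): /b/ is a stop between vowels /i/ and /a/, so it spirantizes to the fricative [v]. /jehegelibamkane/ → jehegelivamkane.
Rule 4 (post-nasal voicing): /k/ is a voiceless stop immediately after the nasal /m/, so it voices to [g]. /jehegelivamkane/ → jehegelivamgane.
Rule 5 (final vowel raising): /e/ is a mid vowel in word-final position, so it raises to [i]. /jehegelivamgane/ → jehegelivamgani.

jehegelivamgani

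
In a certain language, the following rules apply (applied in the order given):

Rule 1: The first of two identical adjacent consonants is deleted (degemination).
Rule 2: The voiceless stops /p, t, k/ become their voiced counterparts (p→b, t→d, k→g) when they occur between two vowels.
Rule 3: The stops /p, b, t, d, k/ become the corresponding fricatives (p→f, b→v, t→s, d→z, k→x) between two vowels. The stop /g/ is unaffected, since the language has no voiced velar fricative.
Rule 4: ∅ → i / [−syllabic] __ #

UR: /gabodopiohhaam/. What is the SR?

gavozoviohaami

Rule 1 (degemination): /hh/ is a geminate; the first /h/ deletes. /gabodopiohhaam/ → gabodopiohaam.
Rule 2 (intervocalic voicing): /p/ is a voiceless stop between vowels /o/ and /i/, so it voices to [b]. /gabodopiohaam/ → gabodobiohaam.
Rule 3 (intervocalic spirantization): /b/ is a stop between vowels /a/ and /o/, so it spirantizes to the fricative [v]. /d/ is a stop between vowels /o/ and /o/, so it spirantizes to the fricative [z]. /b/ is a stop between vowels /o/ and /i/, so it spirantizes to the fricative [v]. /gabodobiohaam/ → gavozoviohaam.
Rule 4 (final i-epenthesis): the form ends in the consonant /m/, so [i] is inserted word-finally. /gavozoviohaam/ → gavozoviohaami.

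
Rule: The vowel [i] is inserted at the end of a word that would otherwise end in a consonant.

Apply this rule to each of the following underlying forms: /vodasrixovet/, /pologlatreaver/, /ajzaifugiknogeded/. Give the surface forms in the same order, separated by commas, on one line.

/vodasrixovet/: the form ends in the consonant /t/, so [i] is inserted word-finally. → [vodasrixoveti].
/pologlatreaver/: the form ends in the consonant /r/, so [i] is inserted word-finally. → [pologlatreaveri].
/ajzaifugiknogeded/: the form ends in the consonant /d/, so [i] is inserted word-finally. → [ajzaifugiknogededi].

vodasrixoveti, pologlatreaveri, ajzaifugiknogededi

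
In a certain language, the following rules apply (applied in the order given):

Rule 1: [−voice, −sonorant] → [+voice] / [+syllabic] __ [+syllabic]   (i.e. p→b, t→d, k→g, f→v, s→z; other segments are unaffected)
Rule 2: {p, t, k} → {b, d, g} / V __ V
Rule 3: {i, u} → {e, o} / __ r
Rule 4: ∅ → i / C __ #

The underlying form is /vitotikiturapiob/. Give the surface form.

vidodigidorabiobi

Rule 1 (intervocalic voicing): /t/ is a voiceless obstruent between vowels /i/ and /o/, so it voices to [d]. /t/ is a voiceless obstruent between vowels /o/ and /i/, so it voices to [d]. /k/ is a voiceless obstruent between vowels /i/ and /i/, so it voices to [g]. /t/ is a voiceless obstruent between vowels /i/ and /u/, so it voices to [d]. /p/ is a voiceless obstruent between vowels /a/ and /i/, so it voices to [b]. /vitotikiturapiob/ → vidodigidurabiob.
Rule 2 (intervocalic voicing): no segment meets the environment; /vidodigidurabiob/ is unchanged.
Rule 3 (pre-rhotic lowering): /u/ is a high vowel immediately before /r/, so it lowers to [o]. /vidodigidurabiob/ → vidodigidorabiob.
Rule 4 (final i-epenthesis): the form ends in the consonant /b/, so [i] is inserted word-finally. /vidodigidorabiob/ → vidodigidorabiobi.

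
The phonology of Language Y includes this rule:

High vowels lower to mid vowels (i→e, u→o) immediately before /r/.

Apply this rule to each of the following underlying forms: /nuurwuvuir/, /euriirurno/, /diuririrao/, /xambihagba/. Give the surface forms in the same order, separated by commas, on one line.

/nuurwuvuir/: /u/ is a high vowel immediately before /r/, so it lowers to [o]. /i/ is a high vowel immediately before /r/, so it lowers to [e]. → [nuorwuvuer].
/euriirurno/: /u/ is a high vowel immediately before /r/, so it lowers to [o]. /i/ is a high vowel immediately before /r/, so it lowers to [e]. /u/ is a high vowel immediately before /r/, so it lowers to [o]. → [eorierorno].
/diuririrao/: /u/ is a high vowel immediately before /r/, so it lowers to [o]. /i/ is a high vowel immediately before /r/, so it lowers to [e]. /i/ is a high vowel immediately before /r/, so it lowers to [e]. → [diorererao].
/xambihagba/: the rule's environment is not met; surfaces unchanged as [xambihagba].

nuorwuvuer, eorierorno, diorererao, xambihagba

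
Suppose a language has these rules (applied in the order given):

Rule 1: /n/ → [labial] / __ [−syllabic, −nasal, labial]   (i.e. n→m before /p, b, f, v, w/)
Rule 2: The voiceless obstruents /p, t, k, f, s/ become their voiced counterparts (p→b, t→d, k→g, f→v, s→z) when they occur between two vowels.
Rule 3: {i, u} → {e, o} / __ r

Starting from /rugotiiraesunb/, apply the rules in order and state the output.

Rule 1 (nasal place assimilation): /n/ precedes the labial consonant /b/, so it assimilates in place to [m]. /rugotiiraesunb/ → rugotiiraesumb.
Rule 2 (intervocalic voicing): /t/ is a voiceless obstruent between vowels /o/ and /i/, so it voices to [d]. /s/ is a voiceless obstruent between vowels /e/ and /u/, so it voices to [z]. /rugotiiraesumb/ → rugodiiraezumb.
Rule 3 (pre-rhotic lowering): /i/ is a high vowel immediately before /r/, so it lowers to [e]. /rugodiiraezumb/ → rugodieraezumb.

rugodieraezumb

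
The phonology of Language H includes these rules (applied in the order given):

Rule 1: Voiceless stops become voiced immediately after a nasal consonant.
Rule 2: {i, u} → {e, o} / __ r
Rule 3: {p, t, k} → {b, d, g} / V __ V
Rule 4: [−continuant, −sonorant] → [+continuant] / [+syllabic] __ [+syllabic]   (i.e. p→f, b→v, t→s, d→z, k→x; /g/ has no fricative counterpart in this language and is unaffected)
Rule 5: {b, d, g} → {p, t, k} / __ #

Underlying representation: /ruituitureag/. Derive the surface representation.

Rule 1 (post-nasal voicing): no segment meets the environment; /ruituitureag/ is unchanged.
Rule 2 (pre-rhotic lowering): /u/ is a high vowel immediately before /r/, so it lowers to [o]. /ruituitureag/ → ruituitoreag.
Rule 3 (intervocalic voicing): /t/ is a voiceless stop between vowels /i/ and /u/, so it voices to [d]. /t/ is a voiceless stop between vowels /i/ and /o/, so it voices to [d]. /ruituitoreag/ → ruiduidoreag.
Rule 4 (intervocalic spirantization): /d/ is a stop between vowels /i/ and /u/, so it spirantizes to the fricative [z]. /d/ is a stop between vowels /i/ and /o/, so it spirantizes to the fricative [z]. /ruiduidoreag/ → ruizuizoreag.
Rule 5 (final devoicing): /g/ is a voiced stop in word-final position, so it devoices to [k]. /ruizuizoreag/ → ruizuizoreak.

ruizuizoreak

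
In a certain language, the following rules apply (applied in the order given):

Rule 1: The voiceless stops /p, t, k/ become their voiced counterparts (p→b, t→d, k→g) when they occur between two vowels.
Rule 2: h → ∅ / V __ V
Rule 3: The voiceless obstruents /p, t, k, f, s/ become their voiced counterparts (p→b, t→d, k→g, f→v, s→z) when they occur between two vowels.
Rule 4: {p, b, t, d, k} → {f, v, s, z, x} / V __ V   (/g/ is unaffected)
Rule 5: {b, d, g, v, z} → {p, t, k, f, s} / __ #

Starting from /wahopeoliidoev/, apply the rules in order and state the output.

waoveoliizoef

Rule 1 (intervocalic voicing): /p/ is a voiceless stop between vowels /o/ and /e/, so it voices to [b]. /wahopeoliidoev/ → wahobeoliidoev.
Rule 2 (intervocalic h-deletion): /h/ occurs between vowels /a/ and /o/, so it deletes. /wahobeoliidoev/ → waobeoliidoev.
Rule 3 (intervocalic voicing): no segment meets the environment; /waobeoliidoev/ is unchanged.
Rule 4 (intervocalic spirantization): /b/ is a stop between vowels /o/ and /e/, so it spirantizes to the fricative [v]. /d/ is a stop between vowels /i/ and /o/, so it spirantizes to the fricative [z]. /waobeoliidoev/ → waoveoliizoev.
Rule 5 (final devoicing): /v/ is a voiced obstruent in word-final position, so it devoices to [f]. /waoveoliizoev/ → waoveoliizoef.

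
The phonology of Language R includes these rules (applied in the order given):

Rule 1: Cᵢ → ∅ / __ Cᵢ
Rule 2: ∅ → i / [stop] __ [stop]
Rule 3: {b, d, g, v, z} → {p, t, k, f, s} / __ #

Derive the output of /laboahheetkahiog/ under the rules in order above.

Rule 1 (degemination): /hh/ is a geminate; the first /h/ deletes. /laboahheetkahiog/ → laboaheetkahiog.
Rule 2 (stop-cluster i-epenthesis): /t/ and /k/ form a stop–stop cluster, so [i] is inserted between them. /laboaheetkahiog/ → laboaheetikahiog.
Rule 3 (final devoicing): /g/ is a voiced obstruent in word-final position, so it devoices to [k]. /laboaheetikahiog/ → laboaheetikahiok.

laboaheetikahiok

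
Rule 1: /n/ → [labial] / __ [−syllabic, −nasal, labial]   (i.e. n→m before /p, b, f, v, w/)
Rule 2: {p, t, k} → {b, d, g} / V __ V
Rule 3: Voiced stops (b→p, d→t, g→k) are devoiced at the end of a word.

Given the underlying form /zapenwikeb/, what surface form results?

Rule 1 (nasal place assimilation): /n/ precedes the labial consonant /w/, so it assimilates in place to [m]. /zapenwikeb/ → zapemwikeb.
Rule 2 (intervocalic voicing): /p/ is a voiceless stop between vowels /a/ and /e/, so it voices to [b]. /k/ is a voiceless stop between vowels /i/ and /e/, so it voices to [g]. /zapemwikeb/ → zabemwigeb.
Rule 3 (final devoicing): /b/ is a voiced stop in word-final position, so it devoices to [p]. /zabemwigeb/ → zabemwigep.

zabemwigep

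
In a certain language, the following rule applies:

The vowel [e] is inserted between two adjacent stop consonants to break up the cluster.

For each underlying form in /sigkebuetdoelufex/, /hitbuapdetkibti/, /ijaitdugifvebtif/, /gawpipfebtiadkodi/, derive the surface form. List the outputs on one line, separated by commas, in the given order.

sigekebuetedoelufex, hitebuapedetekibeti, ijaitedugifvebetif, gawpipfebetiadekodi

/sigkebuetdoelufex/: /g/ and /k/ form a stop–stop cluster, so [e] is inserted between them. /t/ and /d/ form a stop–stop cluster, so [e] is inserted between them. → [sigekebuetedoelufex].
/hitbuapdetkibti/: /t/ and /b/ form a stop–stop cluster, so [e] is inserted between them. /p/ and /d/ form a stop–stop cluster, so [e] is inserted between them. /t/ and /k/ form a stop–stop cluster, so [e] is inserted between them. /b/ and /t/ form a stop–stop cluster, so [e] is inserted between them. → [hitebuapedetekibeti].
/ijaitdugifvebtif/: /t/ and /d/ form a stop–stop cluster, so [e] is inserted between them. /b/ and /t/ form a stop–stop cluster, so [e] is inserted between them. → [ijaitedugifvebetif].
/gawpipfebtiadkodi/: /b/ and /t/ form a stop–stop cluster, so [e] is inserted between them. /d/ and /k/ form a stop–stop cluster, so [e] is inserted between them. → [gawpipfebetiadekodi].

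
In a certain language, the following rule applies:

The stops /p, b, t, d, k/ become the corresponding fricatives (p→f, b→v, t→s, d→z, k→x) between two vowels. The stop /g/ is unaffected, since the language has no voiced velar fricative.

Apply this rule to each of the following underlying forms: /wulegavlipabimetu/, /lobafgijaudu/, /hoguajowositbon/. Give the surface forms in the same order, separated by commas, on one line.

wulegavlifavimesu, lovafgijauzu, hoguajowositbon

/wulegavlipabimetu/: /p/ is a stop between vowels /i/ and /a/, so it spirantizes to the fricative [f]. /b/ is a stop between vowels /a/ and /i/, so it spirantizes to the fricative [v]. /t/ is a stop between vowels /e/ and /u/, so it spirantizes to the fricative [s]. → [wulegavlifavimesu].
/lobafgijaudu/: /b/ is a stop between vowels /o/ and /a/, so it spirantizes to the fricative [v]. /d/ is a stop between vowels /u/ and /u/, so it spirantizes to the fricative [z]. → [lovafgijauzu].
/hoguajowositbon/: the rule's environment is not met; surfaces unchanged as [hoguajowositbon].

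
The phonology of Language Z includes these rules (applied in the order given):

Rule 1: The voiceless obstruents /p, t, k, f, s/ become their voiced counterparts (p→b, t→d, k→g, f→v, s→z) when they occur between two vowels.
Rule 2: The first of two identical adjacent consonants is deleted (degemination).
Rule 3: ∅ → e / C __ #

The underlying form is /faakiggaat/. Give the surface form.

faagigaate

Rule 1 (intervocalic voicing): /k/ is a voiceless obstruent between vowels /a/ and /i/, so it voices to [g]. /faakiggaat/ → faagiggaat.
Rule 2 (degemination): /gg/ is a geminate; the first /g/ deletes. /faagiggaat/ → faagigaat.
Rule 3 (final e-epenthesis): the form ends in the consonant /t/, so [e] is inserted word-finally. /faagigaat/ → faagigaate.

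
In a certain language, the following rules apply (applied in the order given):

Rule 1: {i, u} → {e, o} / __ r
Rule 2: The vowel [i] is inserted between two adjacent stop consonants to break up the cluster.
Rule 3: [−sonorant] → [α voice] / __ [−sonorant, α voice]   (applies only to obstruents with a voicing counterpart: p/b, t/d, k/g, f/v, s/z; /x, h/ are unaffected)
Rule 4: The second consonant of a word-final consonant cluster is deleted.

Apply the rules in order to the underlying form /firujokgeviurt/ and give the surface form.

ferujokigevior

Rule 1 (pre-rhotic lowering): /i/ is a high vowel immediately before /r/, so it lowers to [e]. /u/ is a high vowel immediately before /r/, so it lowers to [o]. /firujokgeviurt/ → ferujokgeviort.
Rule 2 (stop-cluster i-epenthesis): /k/ and /g/ form a stop–stop cluster, so [i] is inserted between them. /ferujokgeviort/ → ferujokigeviort.
Rule 3 (regressive voicing assimilation): no segment meets the environment; /ferujokigeviort/ is unchanged.
Rule 4 (final cluster simplification): /t/ is the second consonant of a word-final cluster /rt/, so it deletes. /ferujokigeviort/ → ferujokigevior.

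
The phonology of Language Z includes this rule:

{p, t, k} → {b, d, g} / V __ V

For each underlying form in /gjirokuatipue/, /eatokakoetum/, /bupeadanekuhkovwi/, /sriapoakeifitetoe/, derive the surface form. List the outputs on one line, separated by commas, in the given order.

gjiroguadibue, eadogagoedum, bubeadaneguhkovwi, sriaboageifidedoe

/gjirokuatipue/: /k/ is a voiceless stop between vowels /o/ and /u/, so it voices to [g]. /t/ is a voiceless stop between vowels /a/ and /i/, so it voices to [d]. /p/ is a voiceless stop between vowels /i/ and /u/, so it voices to [b]. → [gjiroguadibue].
/eatokakoetum/: /t/ is a voiceless stop between vowels /a/ and /o/, so it voices to [d]. /k/ is a voiceless stop between vowels /o/ and /a/, so it voices to [g]. /k/ is a voiceless stop between vowels /a/ and /o/, so it voices to [g]. /t/ is a voiceless stop between vowels /e/ and /u/, so it voices to [d]. → [eadogagoedum].
/bupeadanekuhkovwi/: /p/ is a voiceless stop between vowels /u/ and /e/, so it voices to [b]. /k/ is a voiceless stop between vowels /e/ and /u/, so it voices to [g]. → [bubeadaneguhkovwi].
/sriapoakeifitetoe/: /p/ is a voiceless stop between vowels /a/ and /o/, so it voices to [b]. /k/ is a voiceless stop between vowels /a/ and /e/, so it voices to [g]. /t/ is a voiceless stop between vowels /i/ and /e/, so it voices to [d]. /t/ is a voiceless stop between vowels /e/ and /o/, so it voices to [d]. → [sriaboageifidedoe].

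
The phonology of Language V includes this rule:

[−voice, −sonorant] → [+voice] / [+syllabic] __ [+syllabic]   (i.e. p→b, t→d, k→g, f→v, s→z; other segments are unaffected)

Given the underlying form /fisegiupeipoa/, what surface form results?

fizegiubeiboa

/s/ is a voiceless obstruent between vowels /i/ and /e/, so it voices to [z].
/p/ is a voiceless obstruent between vowels /u/ and /e/, so it voices to [b].
/p/ is a voiceless obstruent between vowels /i/ and /o/, so it voices to [b].
Surface form: [fizegiubeiboa].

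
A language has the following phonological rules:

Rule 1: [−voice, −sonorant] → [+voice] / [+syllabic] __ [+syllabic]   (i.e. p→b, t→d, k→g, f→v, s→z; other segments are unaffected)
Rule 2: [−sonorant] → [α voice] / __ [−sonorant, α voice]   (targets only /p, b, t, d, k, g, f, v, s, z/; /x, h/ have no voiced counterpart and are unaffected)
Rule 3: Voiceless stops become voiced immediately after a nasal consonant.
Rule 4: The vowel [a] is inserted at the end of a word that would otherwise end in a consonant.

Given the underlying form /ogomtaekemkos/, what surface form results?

Rule 1 (intervocalic voicing): /k/ is a voiceless obstruent between vowels /e/ and /e/, so it voices to [g]. /ogomtaekemkos/ → ogomtaegemkos.
Rule 2 (regressive voicing assimilation): no segment meets the environment; /ogomtaegemkos/ is unchanged.
Rule 3 (post-nasal voicing): /t/ is a voiceless stop immediately after the nasal /m/, so it voices to [d]. /k/ is a voiceless stop immediately after the nasal /m/, so it voices to [g]. /ogomtaegemkos/ → ogomdaegemgos.
Rule 4 (final a-epenthesis): the form ends in the consonant /s/, so [a] is inserted word-finally. /ogomdaegemgos/ → ogomdaegemgosa.

ogomdaegemgosa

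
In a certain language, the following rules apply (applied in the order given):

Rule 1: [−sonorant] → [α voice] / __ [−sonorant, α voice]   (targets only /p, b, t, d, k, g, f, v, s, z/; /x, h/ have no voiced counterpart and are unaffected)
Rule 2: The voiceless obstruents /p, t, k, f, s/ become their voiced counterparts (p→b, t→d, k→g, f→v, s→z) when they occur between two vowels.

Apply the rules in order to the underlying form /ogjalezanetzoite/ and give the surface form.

ogjalezanedzoide

Rule 1 (regressive voicing assimilation): /t/ precedes the voiced obstruent /z/, so it voices to [d] by assimilation. /ogjalezanetzoite/ → ogjalezanedzoite.
Rule 2 (intervocalic voicing): /t/ is a voiceless obstruent between vowels /i/ and /e/, so it voices to [d]. /ogjalezanedzoite/ → ogjalezanedzoide.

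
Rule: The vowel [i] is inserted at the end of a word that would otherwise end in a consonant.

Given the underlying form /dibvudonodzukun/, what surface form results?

dibvudonodzukuni

the form ends in the consonant /n/, so [i] is inserted word-finally.
Surface form: [dibvudonodzukuni].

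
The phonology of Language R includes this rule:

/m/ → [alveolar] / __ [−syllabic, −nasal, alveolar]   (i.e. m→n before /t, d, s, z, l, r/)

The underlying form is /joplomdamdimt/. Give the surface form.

joplondandint

/m/ precedes the alveolar consonant /d/, so it assimilates in place to [n].
/m/ precedes the alveolar consonant /d/, so it assimilates in place to [n].
/m/ precedes the alveolar consonant /t/, so it assimilates in place to [n].
Surface form: [joplondandint].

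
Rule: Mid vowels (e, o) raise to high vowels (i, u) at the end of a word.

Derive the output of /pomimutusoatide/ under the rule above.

pomimutusoatidi

Scanning /pomimutusoatide/: /o/ at position 2 is not in the conditioning environment; /o/ at position 10 is not in the conditioning environment; /e/ is a mid vowel in word-final position, so it raises to [i].
Result: [pomimutusoatidi].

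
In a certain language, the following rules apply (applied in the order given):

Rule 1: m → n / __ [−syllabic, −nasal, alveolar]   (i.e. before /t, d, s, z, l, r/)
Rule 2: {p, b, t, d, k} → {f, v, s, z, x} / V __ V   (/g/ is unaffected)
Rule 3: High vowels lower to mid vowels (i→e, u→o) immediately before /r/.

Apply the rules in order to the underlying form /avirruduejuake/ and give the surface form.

Rule 1 (nasal place assimilation): no segment meets the environment; /avirruduejuake/ is unchanged.
Rule 2 (intervocalic spirantization): /d/ is a stop between vowels /u/ and /u/, so it spirantizes to the fricative [z]. /k/ is a stop between vowels /a/ and /e/, so it spirantizes to the fricative [x]. /avirruduejuake/ → avirruzuejuaxe.
Rule 3 (pre-rhotic lowering): /i/ is a high vowel immediately before /r/, so it lowers to [e]. /avirruzuejuaxe/ → averruzuejuaxe.

averruzuejuaxe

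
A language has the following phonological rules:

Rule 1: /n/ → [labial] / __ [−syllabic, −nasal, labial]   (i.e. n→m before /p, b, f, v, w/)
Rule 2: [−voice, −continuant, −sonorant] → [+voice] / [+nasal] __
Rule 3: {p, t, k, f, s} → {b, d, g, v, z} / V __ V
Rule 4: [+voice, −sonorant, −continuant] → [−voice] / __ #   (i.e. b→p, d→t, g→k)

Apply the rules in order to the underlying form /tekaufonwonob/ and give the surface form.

tegauvomwonop

Rule 1 (nasal place assimilation): /n/ precedes the labial consonant /w/, so it assimilates in place to [m]. /tekaufonwonob/ → tekaufomwonob.
Rule 2 (post-nasal voicing): no segment meets the environment; /tekaufomwonob/ is unchanged.
Rule 3 (intervocalic voicing): /k/ is a voiceless obstruent between vowels /e/ and /a/, so it voices to [g]. /f/ is a voiceless obstruent between vowels /u/ and /o/, so it voices to [v]. /tekaufomwonob/ → tegauvomwonob.
Rule 4 (final devoicing): /b/ is a voiced stop in word-final position, so it devoices to [p]. /tegauvomwonob/ → tegauvomwonop.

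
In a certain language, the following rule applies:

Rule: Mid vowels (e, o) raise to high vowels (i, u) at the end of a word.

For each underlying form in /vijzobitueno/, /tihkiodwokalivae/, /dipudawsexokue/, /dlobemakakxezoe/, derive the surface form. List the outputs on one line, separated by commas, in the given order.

vijzobituenu, tihkiodwokalivai, dipudawsexokui, dlobemakakxezoi

/vijzobitueno/: /o/ is a mid vowel in word-final position, so it raises to [u]. → [vijzobituenu].
/tihkiodwokalivae/: /e/ is a mid vowel in word-final position, so it raises to [i]. → [tihkiodwokalivai].
/dipudawsexokue/: /e/ is a mid vowel in word-final position, so it raises to [i]. → [dipudawsexokui].
/dlobemakakxezoe/: /e/ is a mid vowel in word-final position, so it raises to [i]. → [dlobemakakxezoi].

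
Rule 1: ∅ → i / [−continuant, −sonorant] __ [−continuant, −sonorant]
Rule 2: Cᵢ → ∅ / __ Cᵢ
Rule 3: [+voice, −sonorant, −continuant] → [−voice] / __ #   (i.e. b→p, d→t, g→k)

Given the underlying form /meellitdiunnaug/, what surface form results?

meelitidiunauk

Rule 1 (stop-cluster i-epenthesis): /t/ and /d/ form a stop–stop cluster, so [i] is inserted between them. /meellitdiunnaug/ → meellitidiunnaug.
Rule 2 (degemination): /ll/ is a geminate; the first /l/ deletes. /nn/ is a geminate; the first /n/ deletes. /meellitidiunnaug/ → meelitidiunaug.
Rule 3 (final devoicing): /g/ is a voiced stop in word-final position, so it devoices to [k]. /meelitidiunaug/ → meelitidiunauk.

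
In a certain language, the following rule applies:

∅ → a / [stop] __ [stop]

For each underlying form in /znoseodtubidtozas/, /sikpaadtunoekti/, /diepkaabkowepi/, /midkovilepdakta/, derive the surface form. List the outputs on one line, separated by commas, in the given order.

znoseodatubidatozas, sikapaadatunoekati, diepakaabakowepi, midakovilepadakata

/znoseodtubidtozas/: /d/ and /t/ form a stop–stop cluster, so [a] is inserted between them. /d/ and /t/ form a stop–stop cluster, so [a] is inserted between them. → [znoseodatubidatozas].
/sikpaadtunoekti/: /k/ and /p/ form a stop–stop cluster, so [a] is inserted between them. /d/ and /t/ form a stop–stop cluster, so [a] is inserted between them. /k/ and /t/ form a stop–stop cluster, so [a] is inserted between them. → [sikapaadatunoekati].
/diepkaabkowepi/: /p/ and /k/ form a stop–stop cluster, so [a] is inserted between them. /b/ and /k/ form a stop–stop cluster, so [a] is inserted between them. → [diepakaabakowepi].
/midkovilepdakta/: /d/ and /k/ form a stop–stop cluster, so [a] is inserted between them. /p/ and /d/ form a stop–stop cluster, so [a] is inserted between them. /k/ and /t/ form a stop–stop cluster, so [a] is inserted between them. → [midakovilepadakata].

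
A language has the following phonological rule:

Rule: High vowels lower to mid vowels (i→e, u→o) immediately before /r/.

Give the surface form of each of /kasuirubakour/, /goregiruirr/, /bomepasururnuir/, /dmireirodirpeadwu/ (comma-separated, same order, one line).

kasuerubakoor, goregeruerr, bomepasorornuer, dmereeroderpeadwu

/kasuirubakour/: /i/ is a high vowel immediately before /r/, so it lowers to [e]. /u/ is a high vowel immediately before /r/, so it lowers to [o]. → [kasuerubakoor].
/goregiruirr/: /i/ is a high vowel immediately before /r/, so it lowers to [e]. /i/ is a high vowel immediately before /r/, so it lowers to [e]. → [goregeruerr].
/bomepasururnuir/: /u/ is a high vowel immediately before /r/, so it lowers to [o]. /u/ is a high vowel immediately before /r/, so it lowers to [o]. /i/ is a high vowel immediately before /r/, so it lowers to [e]. → [bomepasorornuer].
/dmireirodirpeadwu/: /i/ is a high vowel immediately before /r/, so it lowers to [e]. /i/ is a high vowel immediately before /r/, so it lowers to [e]. /i/ is a high vowel immediately before /r/, so it lowers to [e]. → [dmereeroderpeadwu].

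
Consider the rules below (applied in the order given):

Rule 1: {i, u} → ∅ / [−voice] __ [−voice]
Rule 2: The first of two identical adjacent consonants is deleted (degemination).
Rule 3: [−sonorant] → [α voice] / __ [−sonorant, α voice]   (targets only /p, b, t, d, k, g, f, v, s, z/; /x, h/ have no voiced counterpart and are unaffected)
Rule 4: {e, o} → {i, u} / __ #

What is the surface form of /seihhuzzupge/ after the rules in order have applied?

seihuzubgi

Rule 1 (high vowel syncope): no segment meets the environment; /seihhuzzupge/ is unchanged.
Rule 2 (degemination): /hh/ is a geminate; the first /h/ deletes. /zz/ is a geminate; the first /z/ deletes. /seihhuzzupge/ → seihuzupge.
Rule 3 (regressive voicing assimilation): /p/ precedes the voiced obstruent /g/, so it voices to [b] by assimilation. /seihuzupge/ → seihuzubge.
Rule 4 (final vowel raising): /e/ is a mid vowel in word-final position, so it raises to [i]. /seihuzubge/ → seihuzubgi.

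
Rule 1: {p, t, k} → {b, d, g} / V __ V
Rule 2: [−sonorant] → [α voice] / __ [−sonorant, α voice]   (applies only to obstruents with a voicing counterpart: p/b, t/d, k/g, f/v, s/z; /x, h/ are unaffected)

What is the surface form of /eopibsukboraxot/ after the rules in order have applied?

Rule 1 (intervocalic voicing): /p/ is a voiceless stop between vowels /o/ and /i/, so it voices to [b]. /eopibsukboraxot/ → eobibsukboraxot.
Rule 2 (regressive voicing assimilation): /b/ precedes the voiceless obstruent /s/, so it devoices to [p] by assimilation. /k/ precedes the voiced obstruent /b/, so it voices to [g] by assimilation. /eobibsukboraxot/ → eobipsugboraxot.

eobipsugboraxot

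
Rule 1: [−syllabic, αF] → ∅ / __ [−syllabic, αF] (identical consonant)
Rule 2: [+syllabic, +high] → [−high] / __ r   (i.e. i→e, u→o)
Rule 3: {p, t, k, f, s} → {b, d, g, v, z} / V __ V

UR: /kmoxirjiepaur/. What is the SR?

kmoxerjiebaor

Rule 1 (degemination): no segment meets the environment; /kmoxirjiepaur/ is unchanged.
Rule 2 (pre-rhotic lowering): /i/ is a high vowel immediately before /r/, so it lowers to [e]. /u/ is a high vowel immediately before /r/, so it lowers to [o]. /kmoxirjiepaur/ → kmoxerjiepaor.
Rule 3 (intervocalic voicing): /p/ is a voiceless obstruent between vowels /e/ and /a/, so it voices to [b]. /kmoxerjiepaor/ → kmoxerjiebaor.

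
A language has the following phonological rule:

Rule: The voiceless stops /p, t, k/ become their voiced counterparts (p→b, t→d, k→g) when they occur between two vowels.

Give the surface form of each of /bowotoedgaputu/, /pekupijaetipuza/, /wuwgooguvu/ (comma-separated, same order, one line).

bowodoedgabudu, pegubijaedibuza, wuwgooguvu

/bowotoedgaputu/: /t/ is a voiceless stop between vowels /o/ and /o/, so it voices to [d]. /p/ is a voiceless stop between vowels /a/ and /u/, so it voices to [b]. /t/ is a voiceless stop between vowels /u/ and /u/, so it voices to [d]. → [bowodoedgabudu].
/pekupijaetipuza/: /k/ is a voiceless stop between vowels /e/ and /u/, so it voices to [g]. /p/ is a voiceless stop between vowels /u/ and /i/, so it voices to [b]. /t/ is a voiceless stop between vowels /e/ and /i/, so it voices to [d]. /p/ is a voiceless stop between vowels /i/ and /u/, so it voices to [b]. → [pegubijaedibuza].
/wuwgooguvu/: the rule's environment is not met; surfaces unchanged as [wuwgooguvu].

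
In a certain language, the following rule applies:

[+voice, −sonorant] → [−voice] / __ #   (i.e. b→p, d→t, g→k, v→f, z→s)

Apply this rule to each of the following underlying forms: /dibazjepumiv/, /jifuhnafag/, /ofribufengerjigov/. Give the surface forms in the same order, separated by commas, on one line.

dibazjepumif, jifuhnafak, ofribufengerjigof

/dibazjepumiv/: /v/ is a voiced obstruent in word-final position, so it devoices to [f]. → [dibazjepumif].
/jifuhnafag/: /g/ is a voiced obstruent in word-final position, so it devoices to [k]. → [jifuhnafak].
/ofribufengerjigov/: /v/ is a voiced obstruent in word-final position, so it devoices to [f]. → [ofribufengerjigof].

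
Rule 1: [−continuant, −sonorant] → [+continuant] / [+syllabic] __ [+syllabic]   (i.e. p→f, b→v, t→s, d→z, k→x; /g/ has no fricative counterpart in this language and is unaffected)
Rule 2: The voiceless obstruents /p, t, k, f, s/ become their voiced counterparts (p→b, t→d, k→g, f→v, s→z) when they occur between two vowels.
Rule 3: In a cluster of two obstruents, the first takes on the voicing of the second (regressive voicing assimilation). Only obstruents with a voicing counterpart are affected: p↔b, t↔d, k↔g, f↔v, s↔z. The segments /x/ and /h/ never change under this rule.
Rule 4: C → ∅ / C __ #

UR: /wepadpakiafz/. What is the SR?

wevatpaxiav

Rule 1 (intervocalic spirantization): /p/ is a stop between vowels /e/ and /a/, so it spirantizes to the fricative [f]. /k/ is a stop between vowels /a/ and /i/, so it spirantizes to the fricative [x]. /wepadpakiafz/ → wefadpaxiafz.
Rule 2 (intervocalic voicing): /f/ is a voiceless obstruent between vowels /e/ and /a/, so it voices to [v]. /wefadpaxiafz/ → wevadpaxiafz.
Rule 3 (regressive voicing assimilation): /d/ precedes the voiceless obstruent /p/, so it devoices to [t] by assimilation. /f/ precedes the voiced obstruent /z/, so it voices to [v] by assimilation. /wevadpaxiafz/ → wevatpaxiavz.
Rule 4 (final cluster simplification): /z/ is the second consonant of a word-final cluster /vz/, so it deletes. /wevatpaxiavz/ → wevatpaxiav.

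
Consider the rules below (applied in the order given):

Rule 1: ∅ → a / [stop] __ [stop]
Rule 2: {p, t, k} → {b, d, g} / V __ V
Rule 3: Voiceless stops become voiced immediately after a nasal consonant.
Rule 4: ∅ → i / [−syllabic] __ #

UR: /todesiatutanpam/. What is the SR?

Rule 1 (stop-cluster a-epenthesis): no segment meets the environment; /todesiatutanpam/ is unchanged.
Rule 2 (intervocalic voicing): /t/ is a voiceless stop between vowels /a/ and /u/, so it voices to [d]. /t/ is a voiceless stop between vowels /u/ and /a/, so it voices to [d]. /todesiatutanpam/ → todesiadudanpam.
Rule 3 (post-nasal voicing): /p/ is a voiceless stop immediately after the nasal /n/, so it voices to [b]. /todesiadudanpam/ → todesiadudanbam.
Rule 4 (final i-epenthesis): the form ends in the consonant /m/, so [i] is inserted word-finally. /todesiadudanbam/ → todesiadudanbami.

todesiadudanbami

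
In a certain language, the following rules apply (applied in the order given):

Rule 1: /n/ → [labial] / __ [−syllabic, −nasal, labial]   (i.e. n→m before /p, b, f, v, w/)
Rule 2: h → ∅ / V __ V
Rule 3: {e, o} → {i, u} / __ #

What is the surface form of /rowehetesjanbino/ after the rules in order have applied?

Rule 1 (nasal place assimilation): /n/ precedes the labial consonant /b/, so it assimilates in place to [m]. /rowehetesjanbino/ → rowehetesjambino.
Rule 2 (intervocalic h-deletion): /h/ occurs between vowels /e/ and /e/, so it deletes. /rowehetesjambino/ → roweetesjambino.
Rule 3 (final vowel raising): /o/ is a mid vowel in word-final position, so it raises to [u]. /roweetesjambino/ → roweetesjambinu.

roweetesjambinu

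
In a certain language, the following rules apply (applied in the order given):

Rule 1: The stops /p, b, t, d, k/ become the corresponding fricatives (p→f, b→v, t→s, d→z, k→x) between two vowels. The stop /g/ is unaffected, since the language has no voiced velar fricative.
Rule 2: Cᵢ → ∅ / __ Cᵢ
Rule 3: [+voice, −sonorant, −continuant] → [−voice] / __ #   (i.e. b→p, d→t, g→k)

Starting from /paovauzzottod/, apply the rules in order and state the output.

Rule 1 (intervocalic spirantization): no segment meets the environment; /paovauzzottod/ is unchanged.
Rule 2 (degemination): /zz/ is a geminate; the first /z/ deletes. /tt/ is a geminate; the first /t/ deletes. /paovauzzottod/ → paovauzotod.
Rule 3 (final devoicing): /d/ is a voiced stop in word-final position, so it devoices to [t]. /paovauzotod/ → paovauzotot.

paovauzotot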